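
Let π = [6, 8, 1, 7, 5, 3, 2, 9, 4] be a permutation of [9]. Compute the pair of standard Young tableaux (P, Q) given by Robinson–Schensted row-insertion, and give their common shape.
P = [1, 2, 4] / [3, 7, 9] / [5] / [6] / [8];  Q = [1, 2, 8] / [3, 4, 9] / [5] / [6] / [7];  common shape = (3, 3, 1, 1, 1)

Row-insert the values π_1, π_2, … into P one at a time, bumping the leftmost entry strictly greater than the inserted value down to the next row. The recording tableau Q records, in position (i, j), the step at which that cell was added to P.
  Insert 6 (step 1): P = [6];  Q = [1]
  Insert 8 (step 2): P = [6, 8];  Q = [1, 2]
  Insert 1 (step 3): P = [1, 8] / [6];  Q = [1, 2] / [3]
  Insert 7 (step 4): P = [1, 7] / [6, 8];  Q = [1, 2] / [3, 4]
  Insert 5 (step 5): P = [1, 5] / [6, 7] / [8];  Q = [1, 2] / [3, 4] / [5]
  Insert 3 (step 6): P = [1, 3] / [5, 7] / [6] / [8];  Q = [1, 2] / [3, 4] / [5] / [6]
  Insert 2 (step 7): P = [1, 2] / [3, 7] / [5] / [6] / [8];  Q = [1, 2] / [3, 4] / [5] / [6] / [7]
  Insert 9 (step 8): P = [1, 2, 9] / [3, 7] / [5] / [6] / [8];  Q = [1, 2, 8] / [3, 4] / [5] / [6] / [7]
  Insert 4 (step 9): P = [1, 2, 4] / [3, 7, 9] / [5] / [6] / [8];  Q = [1, 2, 8] / [3, 4, 9] / [5] / [6] / [7]
Final shape: (3, 3, 1, 1, 1).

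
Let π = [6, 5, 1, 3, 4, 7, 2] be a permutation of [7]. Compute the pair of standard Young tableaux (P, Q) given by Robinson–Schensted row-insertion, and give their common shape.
P = [1, 2, 4, 7] / [3] / [5] / [6];  Q = [1, 4, 5, 6] / [2] / [3] / [7];  common shape = (4, 1, 1, 1)

Row-insert the values π_1, π_2, … into P one at a time, bumping the leftmost entry strictly greater than the inserted value down to the next row. The recording tableau Q records, in position (i, j), the step at which that cell was added to P.
  Insert 6 (step 1): P = [6];  Q = [1]
  Insert 5 (step 2): P = [5] / [6];  Q = [1] / [2]
  Insert 1 (step 3): P = [1] / [5] / [6];  Q = [1] / [2] / [3]
  Insert 3 (step 4): P = [1, 3] / [5] / [6];  Q = [1, 4] / [2] / [3]
  Insert 4 (step 5): P = [1, 3, 4] / [5] / [6];  Q = [1, 4, 5] / [2] / [3]
  Insert 7 (step 6): P = [1, 3, 4, 7] / [5] / [6];  Q = [1, 4, 5, 6] / [2] / [3]
  Insert 2 (step 7): P = [1, 2, 4, 7] / [3] / [5] / [6];  Q = [1, 4, 5, 6] / [2] / [3] / [7]
Final shape: (4, 1, 1, 1).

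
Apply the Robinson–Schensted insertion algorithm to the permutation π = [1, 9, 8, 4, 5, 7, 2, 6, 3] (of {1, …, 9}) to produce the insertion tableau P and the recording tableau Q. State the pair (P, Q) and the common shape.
P = [1, 2, 3, 6] / [4, 5] / [7] / [8] / [9];  Q = [1, 2, 5, 6] / [3, 8] / [4] / [7] / [9];  common shape = (4, 2, 1, 1, 1)

Row-insert the values π_1, π_2, … into P one at a time, bumping the leftmost entry strictly greater than the inserted value down to the next row. The recording tableau Q records, in position (i, j), the step at which that cell was added to P.
  Insert 1 (step 1): P = [1];  Q = [1]
  Insert 9 (step 2): P = [1, 9];  Q = [1, 2]
  Insert 8 (step 3): P = [1, 8] / [9];  Q = [1, 2] / [3]
  Insert 4 (step 4): P = [1, 4] / [8] / [9];  Q = [1, 2] / [3] / [4]
  Insert 5 (step 5): P = [1, 4, 5] / [8] / [9];  Q = [1, 2, 5] / [3] / [4]
  Insert 7 (step 6): P = [1, 4, 5, 7] / [8] / [9];  Q = [1, 2, 5, 6] / [3] / [4]
  Insert 2 (step 7): P = [1, 2, 5, 7] / [4] / [8] / [9];  Q = [1, 2, 5, 6] / [3] / [4] / [7]
  Insert 6 (step 8): P = [1, 2, 5, 6] / [4, 7] / [8] / [9];  Q = [1, 2, 5, 6] / [3, 8] / [4] / [7]
  Insert 3 (step 9): P = [1, 2, 3, 6] / [4, 5] / [7] / [8] / [9];  Q = [1, 2, 5, 6] / [3, 8] / [4] / [7] / [9]
Final shape: (4, 2, 1, 1, 1).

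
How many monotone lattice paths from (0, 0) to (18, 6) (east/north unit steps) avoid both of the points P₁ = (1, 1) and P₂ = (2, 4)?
Number of paths = 80857

Inclusion–exclusion. Total paths: C(24, 18) = 134596. Through P₁: C(2, 1)·C(22, 17) = 52668. Through P₂: C(6, 2)·C(18, 16) = 2295. Since P₁ is strictly southwest of P₂, a monotone path through both must visit P₁ then P₂; paths through both = C(2, 1)·C(4, 1)·C(18, 16) = 1224. Avoid both = 134596 − 52668 − 2295 + 1224 = 80857.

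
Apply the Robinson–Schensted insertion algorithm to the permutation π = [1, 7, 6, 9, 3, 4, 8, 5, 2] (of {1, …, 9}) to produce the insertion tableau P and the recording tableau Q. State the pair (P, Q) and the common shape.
P = [1, 2, 4, 5] / [3, 8] / [6, 9] / [7];  Q = [1, 2, 4, 7] / [3, 6] / [5, 8] / [9];  common shape = (4, 2, 2, 1)

Row-insert the values π_1, π_2, … into P one at a time, bumping the leftmost entry strictly greater than the inserted value down to the next row. The recording tableau Q records, in position (i, j), the step at which that cell was added to P.
  Insert 1 (step 1): P = [1];  Q = [1]
  Insert 7 (step 2): P = [1, 7];  Q = [1, 2]
  Insert 6 (step 3): P = [1, 6] / [7];  Q = [1, 2] / [3]
  Insert 9 (step 4): P = [1, 6, 9] / [7];  Q = [1, 2, 4] / [3]
  Insert 3 (step 5): P = [1, 3, 9] / [6] / [7];  Q = [1, 2, 4] / [3] / [5]
  Insert 4 (step 6): P = [1, 3, 4] / [6, 9] / [7];  Q = [1, 2, 4] / [3, 6] / [5]
  Insert 8 (step 7): P = [1, 3, 4, 8] / [6, 9] / [7];  Q = [1, 2, 4, 7] / [3, 6] / [5]
  Insert 5 (step 8): P = [1, 3, 4, 5] / [6, 8] / [7, 9];  Q = [1, 2, 4, 7] / [3, 6] / [5, 8]
  Insert 2 (step 9): P = [1, 2, 4, 5] / [3, 8] / [6, 9] / [7];  Q = [1, 2, 4, 7] / [3, 6] / [5, 8] / [9]
Final shape: (4, 2, 2, 1).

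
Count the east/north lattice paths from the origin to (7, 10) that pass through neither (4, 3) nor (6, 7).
Number of paths = 10484

Inclusion–exclusion. Total paths: C(17, 7) = 19448. Through P₁: C(7, 4)·C(10, 3) = 4200. Through P₂: C(13, 6)·C(4, 1) = 6864. Since P₁ is strictly southwest of P₂, a monotone path through both must visit P₁ then P₂; paths through both = C(7, 4)·C(6, 2)·C(4, 1) = 2100. Avoid both = 19448 − 4200 − 6864 + 2100 = 10484.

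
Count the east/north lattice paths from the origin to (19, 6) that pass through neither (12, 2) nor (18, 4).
Number of paths = 132769

Inclusion–exclusion. Total paths: C(25, 19) = 177100. Through P₁: C(14, 12)·C(11, 7) = 30030. Through P₂: C(22, 18)·C(3, 1) = 21945. Since P₁ is strictly southwest of P₂, a monotone path through both must visit P₁ then P₂; paths through both = C(14, 12)·C(8, 6)·C(3, 1) = 7644. Avoid both = 177100 − 30030 − 21945 + 7644 = 132769.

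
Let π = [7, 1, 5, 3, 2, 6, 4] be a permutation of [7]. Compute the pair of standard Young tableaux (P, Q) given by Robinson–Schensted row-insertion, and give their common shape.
P = [1, 2, 4] / [3, 6] / [5] / [7];  Q = [1, 3, 6] / [2, 7] / [4] / [5];  common shape = (3, 2, 1, 1)

Row-insert the values π_1, π_2, … into P one at a time, bumping the leftmost entry strictly greater than the inserted value down to the next row. The recording tableau Q records, in position (i, j), the step at which that cell was added to P.
  Insert 7 (step 1): P = [7];  Q = [1]
  Insert 1 (step 2): P = [1] / [7];  Q = [1] / [2]
  Insert 5 (step 3): P = [1, 5] / [7];  Q = [1, 3] / [2]
  Insert 3 (step 4): P = [1, 3] / [5] / [7];  Q = [1, 3] / [2] / [4]
  Insert 2 (step 5): P = [1, 2] / [3] / [5] / [7];  Q = [1, 3] / [2] / [4] / [5]
  Insert 6 (step 6): P = [1, 2, 6] / [3] / [5] / [7];  Q = [1, 3, 6] / [2] / [4] / [5]
  Insert 4 (step 7): P = [1, 2, 4] / [3, 6] / [5] / [7];  Q = [1, 3, 6] / [2, 7] / [4] / [5]
Final shape: (3, 2, 1, 1).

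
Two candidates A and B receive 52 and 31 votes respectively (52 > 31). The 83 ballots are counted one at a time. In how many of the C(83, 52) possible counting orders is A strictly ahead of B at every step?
Strict-lead orderings = 15051359450987886560688

Total orderings of the 83 votes with 52 for A: C(83, 52) = 59488706401523551644624. By the Bertrand ballot formula (Cycle Lemma / reflection principle), the number of orderings in which A is strictly ahead of B throughout is (p − q)/(p + q) · C(p + q, p) = (52 − 31)/(52 + 31) · 59488706401523551644624 = 15051359450987886560688.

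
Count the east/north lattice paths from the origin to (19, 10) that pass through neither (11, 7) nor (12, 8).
Number of paths = 12535458

Inclusion–exclusion. Total paths: C(29, 19) = 20030010. Through P₁: C(18, 11)·C(11, 8) = 5250960. Through P₂: C(20, 12)·C(9, 7) = 4534920. Since P₁ is strictly southwest of P₂, a monotone path through both must visit P₁ then P₂; paths through both = C(18, 11)·C(2, 1)·C(9, 7) = 2291328. Avoid both = 20030010 − 5250960 − 4534920 + 2291328 = 12535458.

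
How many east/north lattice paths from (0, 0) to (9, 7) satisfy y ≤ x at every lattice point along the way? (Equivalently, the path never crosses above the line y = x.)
Number of paths = 3432

By the reflection principle (André's argument), the number of monotone paths to (9, 7) with n ≤ m that never go above y = x is C(16, 9) − C(16, 10) = 11440 − 8008 = 3432.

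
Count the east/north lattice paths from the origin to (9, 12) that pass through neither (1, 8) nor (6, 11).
Number of paths = 241987

Inclusion–exclusion. Total paths: C(21, 9) = 293930. Through P₁: C(9, 1)·C(12, 8) = 4455. Through P₂: C(17, 6)·C(4, 3) = 49504. Since P₁ is strictly southwest of P₂, a monotone path through both must visit P₁ then P₂; paths through both = C(9, 1)·C(8, 5)·C(4, 3) = 2016. Avoid both = 293930 − 4455 − 49504 + 2016 = 241987.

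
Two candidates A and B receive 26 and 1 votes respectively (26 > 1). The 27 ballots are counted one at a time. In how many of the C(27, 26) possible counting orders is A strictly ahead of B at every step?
Strict-lead orderings = 25

Total orderings of the 27 votes with 26 for A: C(27, 26) = 27. By the Bertrand ballot formula (Cycle Lemma / reflection principle), the number of orderings in which A is strictly ahead of B throughout is (p − q)/(p + q) · C(p + q, p) = (26 − 1)/(26 + 1) · 27 = 25.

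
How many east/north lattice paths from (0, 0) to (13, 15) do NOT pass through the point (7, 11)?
Number of paths = 30759120

Total paths from (0, 0) to (13, 15): C(28, 13) = 37442160. Paths through (7, 11): (paths (0, 0) → (7, 11)) × (paths (7, 11) → (13, 15)) = C(18, 7) · C(10, 6) = 31824 · 210 = 6683040. Avoidance count = 37442160 − 6683040 = 30759120.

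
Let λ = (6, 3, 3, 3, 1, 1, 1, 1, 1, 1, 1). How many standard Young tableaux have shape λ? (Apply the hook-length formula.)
# SYT of shape (6, 3, 3, 3, 1, 1, 1, 1, 1, 1, 1) = 218243025

Hook-length formula: f^λ = n! / Π hook(c), product over all cells c of the Young diagram. For λ = (6, 3, 3, 3, 1, 1, 1, 1, 1, 1, 1), n = 22 boxes. Hook lengths by row (left-to-right, top-to-bottom): [16, 8, 7, 3, 2, 1]; [12, 4, 3]; [11, 3, 2]; [10, 2, 1]; [7]; [6]; [5]; [4]; [3]; [2]; [1]. Product of hooks = 5150225203200. So f^λ = 22! / 5150225203200 = 1124000727777607680000 / 5150225203200 = 218243025.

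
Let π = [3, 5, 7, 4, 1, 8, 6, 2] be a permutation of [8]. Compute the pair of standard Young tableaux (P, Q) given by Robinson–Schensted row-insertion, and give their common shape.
P = [1, 2, 6, 8] / [3, 4] / [5, 7];  Q = [1, 2, 3, 6] / [4, 7] / [5, 8];  common shape = (4, 2, 2)

Row-insert the values π_1, π_2, … into P one at a time, bumping the leftmost entry strictly greater than the inserted value down to the next row. The recording tableau Q records, in position (i, j), the step at which that cell was added to P.
  Insert 3 (step 1): P = [3];  Q = [1]
  Insert 5 (step 2): P = [3, 5];  Q = [1, 2]
  Insert 7 (step 3): P = [3, 5, 7];  Q = [1, 2, 3]
  Insert 4 (step 4): P = [3, 4, 7] / [5];  Q = [1, 2, 3] / [4]
  Insert 1 (step 5): P = [1, 4, 7] / [3] / [5];  Q = [1, 2, 3] / [4] / [5]
  Insert 8 (step 6): P = [1, 4, 7, 8] / [3] / [5];  Q = [1, 2, 3, 6] / [4] / [5]
  Insert 6 (step 7): P = [1, 4, 6, 8] / [3, 7] / [5];  Q = [1, 2, 3, 6] / [4, 7] / [5]
  Insert 2 (step 8): P = [1, 2, 6, 8] / [3, 4] / [5, 7];  Q = [1, 2, 3, 6] / [4, 7] / [5, 8]
Final shape: (4, 2, 2).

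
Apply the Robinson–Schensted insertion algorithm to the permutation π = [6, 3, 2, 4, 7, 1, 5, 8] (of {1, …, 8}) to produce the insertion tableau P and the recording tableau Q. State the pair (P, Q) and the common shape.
P = [1, 4, 5, 8] / [2, 7] / [3] / [6];  Q = [1, 4, 5, 8] / [2, 7] / [3] / [6];  common shape = (4, 2, 1, 1)

Row-insert the values π_1, π_2, … into P one at a time, bumping the leftmost entry strictly greater than the inserted value down to the next row. The recording tableau Q records, in position (i, j), the step at which that cell was added to P.
  Insert 6 (step 1): P = [6];  Q = [1]
  Insert 3 (step 2): P = [3] / [6];  Q = [1] / [2]
  Insert 2 (step 3): P = [2] / [3] / [6];  Q = [1] / [2] / [3]
  Insert 4 (step 4): P = [2, 4] / [3] / [6];  Q = [1, 4] / [2] / [3]
  Insert 7 (step 5): P = [2, 4, 7] / [3] / [6];  Q = [1, 4, 5] / [2] / [3]
  Insert 1 (step 6): P = [1, 4, 7] / [2] / [3] / [6];  Q = [1, 4, 5] / [2] / [3] / [6]
  Insert 5 (step 7): P = [1, 4, 5] / [2, 7] / [3] / [6];  Q = [1, 4, 5] / [2, 7] / [3] / [6]
  Insert 8 (step 8): P = [1, 4, 5, 8] / [2, 7] / [3] / [6];  Q = [1, 4, 5, 8] / [2, 7] / [3] / [6]
Final shape: (4, 2, 1, 1).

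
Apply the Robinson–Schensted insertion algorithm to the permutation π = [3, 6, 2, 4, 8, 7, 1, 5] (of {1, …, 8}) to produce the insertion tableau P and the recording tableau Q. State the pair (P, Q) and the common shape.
P = [1, 4, 5] / [2, 6, 7] / [3, 8];  Q = [1, 2, 5] / [3, 4, 6] / [7, 8];  common shape = (3, 3, 2)

Row-insert the values π_1, π_2, … into P one at a time, bumping the leftmost entry strictly greater than the inserted value down to the next row. The recording tableau Q records, in position (i, j), the step at which that cell was added to P.
  Insert 3 (step 1): P = [3];  Q = [1]
  Insert 6 (step 2): P = [3, 6];  Q = [1, 2]
  Insert 2 (step 3): P = [2, 6] / [3];  Q = [1, 2] / [3]
  Insert 4 (step 4): P = [2, 4] / [3, 6];  Q = [1, 2] / [3, 4]
  Insert 8 (step 5): P = [2, 4, 8] / [3, 6];  Q = [1, 2, 5] / [3, 4]
  Insert 7 (step 6): P = [2, 4, 7] / [3, 6, 8];  Q = [1, 2, 5] / [3, 4, 6]
  Insert 1 (step 7): P = [1, 4, 7] / [2, 6, 8] / [3];  Q = [1, 2, 5] / [3, 4, 6] / [7]
  Insert 5 (step 8): P = [1, 4, 5] / [2, 6, 7] / [3, 8];  Q = [1, 2, 5] / [3, 4, 6] / [7, 8]
Final shape: (3, 3, 2).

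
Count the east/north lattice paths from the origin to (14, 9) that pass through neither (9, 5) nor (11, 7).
Number of paths = 366818

Inclusion–exclusion. Total paths: C(23, 14) = 817190. Through P₁: C(14, 9)·C(9, 5) = 252252. Through P₂: C(18, 11)·C(5, 3) = 318240. Since P₁ is strictly southwest of P₂, a monotone path through both must visit P₁ then P₂; paths through both = C(14, 9)·C(4, 2)·C(5, 3) = 120120. Avoid both = 817190 − 252252 − 318240 + 120120 = 366818.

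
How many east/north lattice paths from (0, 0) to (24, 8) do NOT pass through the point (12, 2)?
Number of paths = 8828976

Total paths from (0, 0) to (24, 8): C(32, 24) = 10518300. Paths through (12, 2): (paths (0, 0) → (12, 2)) × (paths (12, 2) → (24, 8)) = C(14, 12) · C(18, 12) = 91 · 18564 = 1689324. Avoidance count = 10518300 − 1689324 = 8828976.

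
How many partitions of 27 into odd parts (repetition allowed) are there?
p_odd(27) = 192

Enumerate partitions using only odd parts via the recurrence o(n, m) = o(n, m−2) + o(n−m, m) over odd m, starting from the largest odd part ≤ n. This gives p_odd(27) = 192. (Euler's theorem: equals the count of distinct-part partitions.)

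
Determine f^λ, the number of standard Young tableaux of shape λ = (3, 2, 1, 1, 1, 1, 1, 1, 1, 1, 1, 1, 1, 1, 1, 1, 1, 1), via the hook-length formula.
# SYT of shape (3, 2, 1, 1, 1, 1, 1, 1, 1, 1, 1, 1, 1, 1, 1, 1, 1, 1) = 2261

Hook-length formula: f^λ = n! / Π hook(c), product over all cells c of the Young diagram. For λ = (3, 2, 1, 1, 1, 1, 1, 1, 1, 1, 1, 1, 1, 1, 1, 1, 1, 1), n = 21 boxes. Hook lengths by row (left-to-right, top-to-bottom): [20, 3, 1]; [18, 1]; [16]; [15]; [14]; [13]; [12]; [11]; [10]; [9]; [8]; [7]; [6]; [5]; [4]; [3]; [2]; [1]. Product of hooks = 22596613079040000. So f^λ = 21! / 22596613079040000 = 51090942171709440000 / 22596613079040000 = 2261.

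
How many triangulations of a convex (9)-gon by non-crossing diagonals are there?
C_7 = 429

These polygon triangulations are counted by the Catalan number C_n = (1/(n + 1)) · C(2n, n). For n = 7: C_7 = (1/8) · C(14, 7) = 3432/8 = 429.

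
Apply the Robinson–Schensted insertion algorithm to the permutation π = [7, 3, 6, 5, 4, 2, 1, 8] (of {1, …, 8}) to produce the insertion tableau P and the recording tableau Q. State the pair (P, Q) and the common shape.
P = [1, 4, 8] / [2] / [3] / [5] / [6] / [7];  Q = [1, 3, 8] / [2] / [4] / [5] / [6] / [7];  common shape = (3, 1, 1, 1, 1, 1)

Row-insert the values π_1, π_2, … into P one at a time, bumping the leftmost entry strictly greater than the inserted value down to the next row. The recording tableau Q records, in position (i, j), the step at which that cell was added to P.
  Insert 7 (step 1): P = [7];  Q = [1]
  Insert 3 (step 2): P = [3] / [7];  Q = [1] / [2]
  Insert 6 (step 3): P = [3, 6] / [7];  Q = [1, 3] / [2]
  Insert 5 (step 4): P = [3, 5] / [6] / [7];  Q = [1, 3] / [2] / [4]
  Insert 4 (step 5): P = [3, 4] / [5] / [6] / [7];  Q = [1, 3] / [2] / [4] / [5]
  Insert 2 (step 6): P = [2, 4] / [3] / [5] / [6] / [7];  Q = [1, 3] / [2] / [4] / [5] / [6]
  Insert 1 (step 7): P = [1, 4] / [2] / [3] / [5] / [6] / [7];  Q = [1, 3] / [2] / [4] / [5] / [6] / [7]
  Insert 8 (step 8): P = [1, 4, 8] / [2] / [3] / [5] / [6] / [7];  Q = [1, 3, 8] / [2] / [4] / [5] / [6] / [7]
Final shape: (3, 1, 1, 1, 1, 1).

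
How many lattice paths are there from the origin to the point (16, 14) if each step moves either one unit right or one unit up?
Number of paths = 145422675

A monotone lattice path from (0, 0) to (16, 14) consists of 16 east steps and 14 north steps in some order, so it is determined by which 16 of the 30 steps are east. The count is C(30, 16) = 145422675.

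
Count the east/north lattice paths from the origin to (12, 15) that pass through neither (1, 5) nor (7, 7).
Number of paths = 11066796

Inclusion–exclusion. Total paths: C(27, 12) = 17383860. Through P₁: C(6, 1)·C(21, 11) = 2116296. Through P₂: C(14, 7)·C(13, 5) = 4416984. Since P₁ is strictly southwest of P₂, a monotone path through both must visit P₁ then P₂; paths through both = C(6, 1)·C(8, 6)·C(13, 5) = 216216. Avoid both = 17383860 − 2116296 − 4416984 + 216216 = 11066796.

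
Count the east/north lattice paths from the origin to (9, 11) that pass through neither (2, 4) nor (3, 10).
Number of paths = 115213

Inclusion–exclusion. Total paths: C(20, 9) = 167960. Through P₁: C(6, 2)·C(14, 7) = 51480. Through P₂: C(13, 3)·C(7, 6) = 2002. Since P₁ is strictly southwest of P₂, a monotone path through both must visit P₁ then P₂; paths through both = C(6, 2)·C(7, 1)·C(7, 6) = 735. Avoid both = 167960 − 51480 − 2002 + 735 = 115213.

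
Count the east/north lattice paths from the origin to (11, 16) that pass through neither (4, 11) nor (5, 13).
Number of paths = 11581083

Inclusion–exclusion. Total paths: C(27, 11) = 13037895. Through P₁: C(15, 4)·C(12, 7) = 1081080. Through P₂: C(18, 5)·C(9, 6) = 719712. Since P₁ is strictly southwest of P₂, a monotone path through both must visit P₁ then P₂; paths through both = C(15, 4)·C(3, 1)·C(9, 6) = 343980. Avoid both = 13037895 − 1081080 − 719712 + 343980 = 11581083.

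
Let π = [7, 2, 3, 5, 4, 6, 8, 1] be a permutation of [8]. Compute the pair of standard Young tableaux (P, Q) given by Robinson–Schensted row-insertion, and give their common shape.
P = [1, 3, 4, 6, 8] / [2] / [5] / [7];  Q = [1, 3, 4, 6, 7] / [2] / [5] / [8];  common shape = (5, 1, 1, 1)

Row-insert the values π_1, π_2, … into P one at a time, bumping the leftmost entry strictly greater than the inserted value down to the next row. The recording tableau Q records, in position (i, j), the step at which that cell was added to P.
  Insert 7 (step 1): P = [7];  Q = [1]
  Insert 2 (step 2): P = [2] / [7];  Q = [1] / [2]
  Insert 3 (step 3): P = [2, 3] / [7];  Q = [1, 3] / [2]
  Insert 5 (step 4): P = [2, 3, 5] / [7];  Q = [1, 3, 4] / [2]
  Insert 4 (step 5): P = [2, 3, 4] / [5] / [7];  Q = [1, 3, 4] / [2] / [5]
  Insert 6 (step 6): P = [2, 3, 4, 6] / [5] / [7];  Q = [1, 3, 4, 6] / [2] / [5]
  Insert 8 (step 7): P = [2, 3, 4, 6, 8] / [5] / [7];  Q = [1, 3, 4, 6, 7] / [2] / [5]
  Insert 1 (step 8): P = [1, 3, 4, 6, 8] / [2] / [5] / [7];  Q = [1, 3, 4, 6, 7] / [2] / [5] / [8]
Final shape: (5, 1, 1, 1).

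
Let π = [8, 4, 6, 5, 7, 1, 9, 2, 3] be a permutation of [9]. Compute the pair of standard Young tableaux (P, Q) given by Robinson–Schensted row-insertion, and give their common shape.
P = [1, 2, 3, 9] / [4, 5, 7] / [6] / [8];  Q = [1, 3, 5, 7] / [2, 8, 9] / [4] / [6];  common shape = (4, 3, 1, 1)

Row-insert the values π_1, π_2, … into P one at a time, bumping the leftmost entry strictly greater than the inserted value down to the next row. The recording tableau Q records, in position (i, j), the step at which that cell was added to P.
  Insert 8 (step 1): P = [8];  Q = [1]
  Insert 4 (step 2): P = [4] / [8];  Q = [1] / [2]
  Insert 6 (step 3): P = [4, 6] / [8];  Q = [1, 3] / [2]
  Insert 5 (step 4): P = [4, 5] / [6] / [8];  Q = [1, 3] / [2] / [4]
  Insert 7 (step 5): P = [4, 5, 7] / [6] / [8];  Q = [1, 3, 5] / [2] / [4]
  Insert 1 (step 6): P = [1, 5, 7] / [4] / [6] / [8];  Q = [1, 3, 5] / [2] / [4] / [6]
  Insert 9 (step 7): P = [1, 5, 7, 9] / [4] / [6] / [8];  Q = [1, 3, 5, 7] / [2] / [4] / [6]
  Insert 2 (step 8): P = [1, 2, 7, 9] / [4, 5] / [6] / [8];  Q = [1, 3, 5, 7] / [2, 8] / [4] / [6]
  Insert 3 (step 9): P = [1, 2, 3, 9] / [4, 5, 7] / [6] / [8];  Q = [1, 3, 5, 7] / [2, 8, 9] / [4] / [6]
Final shape: (4, 3, 1, 1).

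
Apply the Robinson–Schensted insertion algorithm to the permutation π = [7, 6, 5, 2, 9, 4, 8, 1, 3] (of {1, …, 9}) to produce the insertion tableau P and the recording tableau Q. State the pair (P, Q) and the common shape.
P = [1, 3, 8] / [2, 4] / [5, 9] / [6] / [7];  Q = [1, 5, 7] / [2, 6] / [3, 9] / [4] / [8];  common shape = (3, 2, 2, 1, 1)

Row-insert the values π_1, π_2, … into P one at a time, bumping the leftmost entry strictly greater than the inserted value down to the next row. The recording tableau Q records, in position (i, j), the step at which that cell was added to P.
  Insert 7 (step 1): P = [7];  Q = [1]
  Insert 6 (step 2): P = [6] / [7];  Q = [1] / [2]
  Insert 5 (step 3): P = [5] / [6] / [7];  Q = [1] / [2] / [3]
  Insert 2 (step 4): P = [2] / [5] / [6] / [7];  Q = [1] / [2] / [3] / [4]
  Insert 9 (step 5): P = [2, 9] / [5] / [6] / [7];  Q = [1, 5] / [2] / [3] / [4]
  Insert 4 (step 6): P = [2, 4] / [5, 9] / [6] / [7];  Q = [1, 5] / [2, 6] / [3] / [4]
  Insert 8 (step 7): P = [2, 4, 8] / [5, 9] / [6] / [7];  Q = [1, 5, 7] / [2, 6] / [3] / [4]
  Insert 1 (step 8): P = [1, 4, 8] / [2, 9] / [5] / [6] / [7];  Q = [1, 5, 7] / [2, 6] / [3] / [4] / [8]
  Insert 3 (step 9): P = [1, 3, 8] / [2, 4] / [5, 9] / [6] / [7];  Q = [1, 5, 7] / [2, 6] / [3, 9] / [4] / [8]
Final shape: (3, 2, 2, 1, 1).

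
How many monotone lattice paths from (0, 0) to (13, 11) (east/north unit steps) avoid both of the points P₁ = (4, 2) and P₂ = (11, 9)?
Number of paths = 1067964

Inclusion–exclusion. Total paths: C(24, 13) = 2496144. Through P₁: C(6, 4)·C(18, 9) = 729300. Through P₂: C(20, 11)·C(4, 2) = 1007760. Since P₁ is strictly southwest of P₂, a monotone path through both must visit P₁ then P₂; paths through both = C(6, 4)·C(14, 7)·C(4, 2) = 308880. Avoid both = 2496144 − 729300 − 1007760 + 308880 = 1067964.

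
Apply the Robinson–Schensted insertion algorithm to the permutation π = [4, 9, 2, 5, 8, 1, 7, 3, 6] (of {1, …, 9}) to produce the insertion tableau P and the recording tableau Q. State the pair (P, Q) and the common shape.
P = [1, 3, 6] / [2, 5, 7] / [4, 8] / [9];  Q = [1, 2, 5] / [3, 4, 9] / [6, 7] / [8];  common shape = (3, 3, 2, 1)

Row-insert the values π_1, π_2, … into P one at a time, bumping the leftmost entry strictly greater than the inserted value down to the next row. The recording tableau Q records, in position (i, j), the step at which that cell was added to P.
  Insert 4 (step 1): P = [4];  Q = [1]
  Insert 9 (step 2): P = [4, 9];  Q = [1, 2]
  Insert 2 (step 3): P = [2, 9] / [4];  Q = [1, 2] / [3]
  Insert 5 (step 4): P = [2, 5] / [4, 9];  Q = [1, 2] / [3, 4]
  Insert 8 (step 5): P = [2, 5, 8] / [4, 9];  Q = [1, 2, 5] / [3, 4]
  Insert 1 (step 6): P = [1, 5, 8] / [2, 9] / [4];  Q = [1, 2, 5] / [3, 4] / [6]
  Insert 7 (step 7): P = [1, 5, 7] / [2, 8] / [4, 9];  Q = [1, 2, 5] / [3, 4] / [6, 7]
  Insert 3 (step 8): P = [1, 3, 7] / [2, 5] / [4, 8] / [9];  Q = [1, 2, 5] / [3, 4] / [6, 7] / [8]
  Insert 6 (step 9): P = [1, 3, 6] / [2, 5, 7] / [4, 8] / [9];  Q = [1, 2, 5] / [3, 4, 9] / [6, 7] / [8]
Final shape: (3, 3, 2, 1).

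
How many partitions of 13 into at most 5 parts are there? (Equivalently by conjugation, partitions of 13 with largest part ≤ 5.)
p(13, parts ≤ 5) = 57

Partitions of 13 with all parts ≤ 5: 5+5+3, 5+5+2+1, 5+5+1+1+1, 5+4+4, 5+4+3+1, 5+4+2+2, 5+4+2+1+1, 5+4+1+1+1+1, 5+3+3+2, 5+3+3+1+1, 5+3+2+2+1, 5+3+2+1+1+1, 5+3+1+1+1+1+1, 5+2+2+2+2, 5+2+2+2+1+1, 5+2+2+1+1+1+1, 5+2+1+1+1+1+1+1, 5+1+1+1+1+1+1+1+1, 4+4+4+1, 4+4+3+2, 4+4+3+1+1, 4+4+2+2+1, 4+4+2+1+1+1, 4+4+1+1+1+1+1, 4+3+3+3, 4+3+3+2+1, 4+3+3+1+1+1, 4+3+2+2+2, 4+3+2+2+1+1, 4+3+2+1+1+1+1, … (57 total). Count = 57.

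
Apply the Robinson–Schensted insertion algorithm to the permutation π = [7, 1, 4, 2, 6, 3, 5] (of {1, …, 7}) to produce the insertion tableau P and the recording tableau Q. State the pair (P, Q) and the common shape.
P = [1, 2, 3, 5] / [4, 6] / [7];  Q = [1, 3, 5, 7] / [2, 6] / [4];  common shape = (4, 2, 1)

Row-insert the values π_1, π_2, … into P one at a time, bumping the leftmost entry strictly greater than the inserted value down to the next row. The recording tableau Q records, in position (i, j), the step at which that cell was added to P.
  Insert 7 (step 1): P = [7];  Q = [1]
  Insert 1 (step 2): P = [1] / [7];  Q = [1] / [2]
  Insert 4 (step 3): P = [1, 4] / [7];  Q = [1, 3] / [2]
  Insert 2 (step 4): P = [1, 2] / [4] / [7];  Q = [1, 3] / [2] / [4]
  Insert 6 (step 5): P = [1, 2, 6] / [4] / [7];  Q = [1, 3, 5] / [2] / [4]
  Insert 3 (step 6): P = [1, 2, 3] / [4, 6] / [7];  Q = [1, 3, 5] / [2, 6] / [4]
  Insert 5 (step 7): P = [1, 2, 3, 5] / [4, 6] / [7];  Q = [1, 3, 5, 7] / [2, 6] / [4]
Final shape: (4, 2, 1).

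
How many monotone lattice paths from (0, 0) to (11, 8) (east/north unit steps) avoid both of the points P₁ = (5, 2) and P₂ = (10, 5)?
Number of paths = 48870

Inclusion–exclusion. Total paths: C(19, 11) = 75582. Through P₁: C(7, 5)·C(12, 6) = 19404. Through P₂: C(15, 10)·C(4, 1) = 12012. Since P₁ is strictly southwest of P₂, a monotone path through both must visit P₁ then P₂; paths through both = C(7, 5)·C(8, 5)·C(4, 1) = 4704. Avoid both = 75582 − 19404 − 12012 + 4704 = 48870.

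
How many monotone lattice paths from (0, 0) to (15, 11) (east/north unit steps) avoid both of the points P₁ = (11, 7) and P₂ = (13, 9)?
Number of paths = 3659624

Inclusion–exclusion. Total paths: C(26, 15) = 7726160. Through P₁: C(18, 11)·C(8, 4) = 2227680. Through P₂: C(22, 13)·C(4, 2) = 2984520. Since P₁ is strictly southwest of P₂, a monotone path through both must visit P₁ then P₂; paths through both = C(18, 11)·C(4, 2)·C(4, 2) = 1145664. Avoid both = 7726160 − 2227680 − 2984520 + 1145664 = 3659624.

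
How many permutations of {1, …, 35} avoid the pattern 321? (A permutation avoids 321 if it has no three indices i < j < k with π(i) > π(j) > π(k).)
C_35 = 3116285494907301262

These 321-avoiding permutations are counted by the Catalan number C_n = (1/(n + 1)) · C(2n, n). For n = 35: C_35 = (1/36) · C(70, 35) = 112186277816662845432/36 = 3116285494907301262.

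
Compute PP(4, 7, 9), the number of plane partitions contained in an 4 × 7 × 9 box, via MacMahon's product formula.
PP(4, 7, 9) = 10323075958624

Evaluate the triple product over i = 1..4, j = 1..7, k = 1..9. The factors are (2/1) · (3/2) · (4/3) · (5/4) · (6/5) · (7/6) · (8/7) · (9/8) · … (252 factors total). The numerators and denominators telescope so the product is an integer; carrying out the multiplication exactly gives PP(4, 7, 9) = 10323075958624.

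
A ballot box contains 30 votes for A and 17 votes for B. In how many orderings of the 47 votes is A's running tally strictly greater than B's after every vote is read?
Strict-lead orderings = 758201178306

Total orderings of the 47 votes with 30 for A: C(47, 30) = 2741188875414. By the Bertrand ballot formula (Cycle Lemma / reflection principle), the number of orderings in which A is strictly ahead of B throughout is (p − q)/(p + q) · C(p + q, p) = (30 − 17)/(30 + 17) · 2741188875414 = 758201178306.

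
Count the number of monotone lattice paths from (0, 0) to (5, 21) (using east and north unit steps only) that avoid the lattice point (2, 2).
Number of paths = 56540

Total paths from (0, 0) to (5, 21): C(26, 5) = 65780. Paths through (2, 2): (paths (0, 0) → (2, 2)) × (paths (2, 2) → (5, 21)) = C(4, 2) · C(22, 3) = 6 · 1540 = 9240. Avoidance count = 65780 − 9240 = 56540.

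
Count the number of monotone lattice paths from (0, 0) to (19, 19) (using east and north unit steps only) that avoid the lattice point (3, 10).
Number of paths = 34760972950

Total paths from (0, 0) to (19, 19): C(38, 19) = 35345263800. Paths through (3, 10): (paths (0, 0) → (3, 10)) × (paths (3, 10) → (19, 19)) = C(13, 3) · C(25, 16) = 286 · 2042975 = 584290850. Avoidance count = 35345263800 − 584290850 = 34760972950.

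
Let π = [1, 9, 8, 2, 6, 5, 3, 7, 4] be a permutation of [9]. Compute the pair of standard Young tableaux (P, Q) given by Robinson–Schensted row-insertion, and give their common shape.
P = [1, 2, 3, 4] / [5, 7] / [6] / [8] / [9];  Q = [1, 2, 5, 8] / [3, 9] / [4] / [6] / [7];  common shape = (4, 2, 1, 1, 1)

Row-insert the values π_1, π_2, … into P one at a time, bumping the leftmost entry strictly greater than the inserted value down to the next row. The recording tableau Q records, in position (i, j), the step at which that cell was added to P.
  Insert 1 (step 1): P = [1];  Q = [1]
  Insert 9 (step 2): P = [1, 9];  Q = [1, 2]
  Insert 8 (step 3): P = [1, 8] / [9];  Q = [1, 2] / [3]
  Insert 2 (step 4): P = [1, 2] / [8] / [9];  Q = [1, 2] / [3] / [4]
  Insert 6 (step 5): P = [1, 2, 6] / [8] / [9];  Q = [1, 2, 5] / [3] / [4]
  Insert 5 (step 6): P = [1, 2, 5] / [6] / [8] / [9];  Q = [1, 2, 5] / [3] / [4] / [6]
  Insert 3 (step 7): P = [1, 2, 3] / [5] / [6] / [8] / [9];  Q = [1, 2, 5] / [3] / [4] / [6] / [7]
  Insert 7 (step 8): P = [1, 2, 3, 7] / [5] / [6] / [8] / [9];  Q = [1, 2, 5, 8] / [3] / [4] / [6] / [7]
  Insert 4 (step 9): P = [1, 2, 3, 4] / [5, 7] / [6] / [8] / [9];  Q = [1, 2, 5, 8] / [3, 9] / [4] / [6] / [7]
Final shape: (4, 2, 1, 1, 1).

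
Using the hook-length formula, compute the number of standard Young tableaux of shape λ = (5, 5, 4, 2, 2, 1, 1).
# SYT of shape (5, 5, 4, 2, 2, 1, 1) = 128564982

Hook-length formula: f^λ = n! / Π hook(c), product over all cells c of the Young diagram. For λ = (5, 5, 4, 2, 2, 1, 1), n = 20 boxes. Hook lengths by row (left-to-right, top-to-bottom): [11, 8, 5, 4, 2]; [10, 7, 4, 3, 1]; [8, 5, 2, 1]; [5, 2]; [4, 1]; [2]; [1]. Product of hooks = 18923520000. So f^λ = 20! / 18923520000 = 2432902008176640000 / 18923520000 = 128564982.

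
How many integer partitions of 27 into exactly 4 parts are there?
p(27, 4 parts) = 150

Partitions of n into exactly k parts are in bijection with partitions of n − k into at most k parts (subtract 1 from each part). So p(27, exactly 4) = p(23, parts ≤ 4). Computing via the recurrence p(m, j) = p(m, j−1) + p(m−j, j) gives 150.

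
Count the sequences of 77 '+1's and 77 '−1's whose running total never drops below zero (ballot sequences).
C_77 = 18793142726809884575211361279087545193250040

These ballot sequences are counted by the Catalan number C_n = (1/(n + 1)) · C(2n, n). For n = 77: C_77 = (1/78) · C(154, 77) = 1465865132691170996866486179768828525073503120/78 = 18793142726809884575211361279087545193250040.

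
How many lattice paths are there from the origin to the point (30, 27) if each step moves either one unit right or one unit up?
Number of paths = 14031391033119152

A monotone lattice path from (0, 0) to (30, 27) consists of 30 east steps and 27 north steps in some order, so it is determined by which 30 of the 57 steps are east. The count is C(57, 30) = 14031391033119152.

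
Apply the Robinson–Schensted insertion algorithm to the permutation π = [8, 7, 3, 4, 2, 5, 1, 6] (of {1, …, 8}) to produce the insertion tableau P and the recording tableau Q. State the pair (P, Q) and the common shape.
P = [1, 4, 5, 6] / [2] / [3] / [7] / [8];  Q = [1, 4, 6, 8] / [2] / [3] / [5] / [7];  common shape = (4, 1, 1, 1, 1)

Row-insert the values π_1, π_2, … into P one at a time, bumping the leftmost entry strictly greater than the inserted value down to the next row. The recording tableau Q records, in position (i, j), the step at which that cell was added to P.
  Insert 8 (step 1): P = [8];  Q = [1]
  Insert 7 (step 2): P = [7] / [8];  Q = [1] / [2]
  Insert 3 (step 3): P = [3] / [7] / [8];  Q = [1] / [2] / [3]
  Insert 4 (step 4): P = [3, 4] / [7] / [8];  Q = [1, 4] / [2] / [3]
  Insert 2 (step 5): P = [2, 4] / [3] / [7] / [8];  Q = [1, 4] / [2] / [3] / [5]
  Insert 5 (step 6): P = [2, 4, 5] / [3] / [7] / [8];  Q = [1, 4, 6] / [2] / [3] / [5]
  Insert 1 (step 7): P = [1, 4, 5] / [2] / [3] / [7] / [8];  Q = [1, 4, 6] / [2] / [3] / [5] / [7]
  Insert 6 (step 8): P = [1, 4, 5, 6] / [2] / [3] / [7] / [8];  Q = [1, 4, 6, 8] / [2] / [3] / [5] / [7]
Final shape: (4, 1, 1, 1, 1).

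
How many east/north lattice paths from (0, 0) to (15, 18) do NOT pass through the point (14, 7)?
Number of paths = 1035762960

Total paths from (0, 0) to (15, 18): C(33, 15) = 1037158320. Paths through (14, 7): (paths (0, 0) → (14, 7)) × (paths (14, 7) → (15, 18)) = C(21, 14) · C(12, 1) = 116280 · 12 = 1395360. Avoidance count = 1037158320 − 1395360 = 1035762960.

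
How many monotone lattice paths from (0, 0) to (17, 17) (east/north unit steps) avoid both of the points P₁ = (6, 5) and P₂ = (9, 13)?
Number of paths = 1500457134

Inclusion–exclusion. Total paths: C(34, 17) = 2333606220. Through P₁: C(11, 6)·C(23, 11) = 624660036. Through P₂: C(22, 9)·C(12, 8) = 246222900. Since P₁ is strictly southwest of P₂, a monotone path through both must visit P₁ then P₂; paths through both = C(11, 6)·C(11, 3)·C(12, 8) = 37733850. Avoid both = 2333606220 − 624660036 − 246222900 + 37733850 = 1500457134.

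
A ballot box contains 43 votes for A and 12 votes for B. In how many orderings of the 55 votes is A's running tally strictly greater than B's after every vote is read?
Strict-lead orderings = 247284036090

Total orderings of the 55 votes with 43 for A: C(55, 43) = 438729741450. By the Bertrand ballot formula (Cycle Lemma / reflection principle), the number of orderings in which A is strictly ahead of B throughout is (p − q)/(p + q) · C(p + q, p) = (43 − 12)/(43 + 12) · 438729741450 = 247284036090.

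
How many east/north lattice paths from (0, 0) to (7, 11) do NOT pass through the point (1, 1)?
Number of paths = 15808

Total paths from (0, 0) to (7, 11): C(18, 7) = 31824. Paths through (1, 1): (paths (0, 0) → (1, 1)) × (paths (1, 1) → (7, 11)) = C(2, 1) · C(16, 6) = 2 · 8008 = 16016. Avoidance count = 31824 − 16016 = 15808.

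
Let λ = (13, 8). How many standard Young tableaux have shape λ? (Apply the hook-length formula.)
# SYT of shape (13, 8) = 87210

Hook-length formula: f^λ = n! / Π hook(c), product over all cells c of the Young diagram. For λ = (13, 8), n = 21 boxes. Hook lengths by row (left-to-right, top-to-bottom): [14, 13, 12, 11, 10, 9, 8, 7, 5, 4, 3, 2, 1]; [8, 7, 6, 5, 4, 3, 2, 1]. Product of hooks = 585838116864000. So f^λ = 21! / 585838116864000 = 51090942171709440000 / 585838116864000 = 87210.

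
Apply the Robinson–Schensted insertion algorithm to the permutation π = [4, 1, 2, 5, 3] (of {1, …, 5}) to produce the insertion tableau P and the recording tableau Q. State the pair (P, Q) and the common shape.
P = [1, 2, 3] / [4, 5];  Q = [1, 3, 4] / [2, 5];  common shape = (3, 2)

Row-insert the values π_1, π_2, … into P one at a time, bumping the leftmost entry strictly greater than the inserted value down to the next row. The recording tableau Q records, in position (i, j), the step at which that cell was added to P.
  Insert 4 (step 1): P = [4];  Q = [1]
  Insert 1 (step 2): P = [1] / [4];  Q = [1] / [2]
  Insert 2 (step 3): P = [1, 2] / [4];  Q = [1, 3] / [2]
  Insert 5 (step 4): P = [1, 2, 5] / [4];  Q = [1, 3, 4] / [2]
  Insert 3 (step 5): P = [1, 2, 3] / [4, 5];  Q = [1, 3, 4] / [2, 5]
Final shape: (3, 2).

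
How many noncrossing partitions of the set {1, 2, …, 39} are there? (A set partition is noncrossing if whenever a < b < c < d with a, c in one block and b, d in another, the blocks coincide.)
C_39 = 680425371729975800390

These noncrossing partitions are counted by the Catalan number C_n = (1/(n + 1)) · C(2n, n). For n = 39: C_39 = (1/40) · C(78, 39) = 27217014869199032015600/40 = 680425371729975800390.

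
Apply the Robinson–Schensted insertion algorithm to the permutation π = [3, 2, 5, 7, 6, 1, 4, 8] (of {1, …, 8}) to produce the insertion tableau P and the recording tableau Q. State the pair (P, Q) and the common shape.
P = [1, 4, 6, 8] / [2, 5] / [3, 7];  Q = [1, 3, 4, 8] / [2, 5] / [6, 7];  common shape = (4, 2, 2)

Row-insert the values π_1, π_2, … into P one at a time, bumping the leftmost entry strictly greater than the inserted value down to the next row. The recording tableau Q records, in position (i, j), the step at which that cell was added to P.
  Insert 3 (step 1): P = [3];  Q = [1]
  Insert 2 (step 2): P = [2] / [3];  Q = [1] / [2]
  Insert 5 (step 3): P = [2, 5] / [3];  Q = [1, 3] / [2]
  Insert 7 (step 4): P = [2, 5, 7] / [3];  Q = [1, 3, 4] / [2]
  Insert 6 (step 5): P = [2, 5, 6] / [3, 7];  Q = [1, 3, 4] / [2, 5]
  Insert 1 (step 6): P = [1, 5, 6] / [2, 7] / [3];  Q = [1, 3, 4] / [2, 5] / [6]
  Insert 4 (step 7): P = [1, 4, 6] / [2, 5] / [3, 7];  Q = [1, 3, 4] / [2, 5] / [6, 7]
  Insert 8 (step 8): P = [1, 4, 6, 8] / [2, 5] / [3, 7];  Q = [1, 3, 4, 8] / [2, 5] / [6, 7]
Final shape: (4, 2, 2).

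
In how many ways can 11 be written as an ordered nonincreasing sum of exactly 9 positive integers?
p(11, 9 parts) = 2

Partitions of n into exactly k parts ↔ partitions of n − k into at most k parts (subtract 1 from each part). For n = 11, k = 9, the partitions are: 3+1+1+1+1+1+1+1+1, 2+2+1+1+1+1+1+1+1. Count = 2.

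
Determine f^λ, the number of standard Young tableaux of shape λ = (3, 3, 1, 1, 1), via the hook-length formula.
# SYT of shape (3, 3, 1, 1, 1) = 120

Hook-length formula: f^λ = n! / Π hook(c), product over all cells c of the Young diagram. For λ = (3, 3, 1, 1, 1), n = 9 boxes. Hook lengths by row (left-to-right, top-to-bottom): [7, 3, 2]; [6, 2, 1]; [3]; [2]; [1]. Product of hooks = 3024. So f^λ = 9! / 3024 = 362880 / 3024 = 120.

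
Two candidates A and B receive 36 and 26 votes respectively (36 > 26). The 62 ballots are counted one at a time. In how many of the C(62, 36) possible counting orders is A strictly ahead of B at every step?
Strict-lead orderings = 33833779021731045

Total orderings of the 62 votes with 36 for A: C(62, 36) = 209769429934732479. By the Bertrand ballot formula (Cycle Lemma / reflection principle), the number of orderings in which A is strictly ahead of B throughout is (p − q)/(p + q) · C(p + q, p) = (36 − 26)/(36 + 26) · 209769429934732479 = 33833779021731045.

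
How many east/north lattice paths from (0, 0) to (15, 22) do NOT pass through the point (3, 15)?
Number of paths = 9323083152

Total paths from (0, 0) to (15, 22): C(37, 15) = 9364199760. Paths through (3, 15): (paths (0, 0) → (3, 15)) × (paths (3, 15) → (15, 22)) = C(18, 3) · C(19, 12) = 816 · 50388 = 41116608. Avoidance count = 9364199760 − 41116608 = 9323083152.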